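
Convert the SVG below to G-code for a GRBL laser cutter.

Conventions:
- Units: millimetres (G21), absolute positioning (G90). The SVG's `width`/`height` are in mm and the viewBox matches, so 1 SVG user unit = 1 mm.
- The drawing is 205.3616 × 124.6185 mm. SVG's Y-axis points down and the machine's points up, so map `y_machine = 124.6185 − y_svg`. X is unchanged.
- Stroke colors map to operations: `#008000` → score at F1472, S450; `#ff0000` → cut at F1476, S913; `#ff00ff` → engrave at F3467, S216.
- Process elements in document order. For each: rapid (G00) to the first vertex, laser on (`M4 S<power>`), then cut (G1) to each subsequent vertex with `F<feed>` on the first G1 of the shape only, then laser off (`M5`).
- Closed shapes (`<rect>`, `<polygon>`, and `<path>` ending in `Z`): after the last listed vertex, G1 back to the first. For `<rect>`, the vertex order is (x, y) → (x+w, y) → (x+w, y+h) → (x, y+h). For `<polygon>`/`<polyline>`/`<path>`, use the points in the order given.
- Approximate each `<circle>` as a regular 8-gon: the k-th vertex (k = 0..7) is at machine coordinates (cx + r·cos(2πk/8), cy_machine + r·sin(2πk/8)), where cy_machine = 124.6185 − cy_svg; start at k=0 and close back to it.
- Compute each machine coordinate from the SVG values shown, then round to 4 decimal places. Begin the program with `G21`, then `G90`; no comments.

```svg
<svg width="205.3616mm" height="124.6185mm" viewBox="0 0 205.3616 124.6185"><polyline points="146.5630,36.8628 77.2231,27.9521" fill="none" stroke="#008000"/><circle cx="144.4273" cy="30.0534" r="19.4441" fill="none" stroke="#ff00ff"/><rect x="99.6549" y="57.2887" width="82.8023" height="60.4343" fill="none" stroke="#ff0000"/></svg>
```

G21
G90
G00 X146.5630 Y87.7557
M4 S450
G1 X77.2231 Y96.6664 F1472
M5
G00 X163.8714 Y94.5651
M4 S216
G1 X158.1764 Y108.3142 F3467
G1 X144.4273 Y114.0092
G1 X130.6782 Y108.3142
G1 X124.9832 Y94.5651
G1 X130.6782 Y80.8160
G1 X144.4273 Y75.1210
G1 X158.1764 Y80.8160
G1 X163.8714 Y94.5651
M5
G00 X99.6549 Y67.3298
M4 S913
G1 X182.4572 Y67.3298 F1476
G1 X182.4572 Y6.8955
G1 X99.6549 Y6.8955
G1 X99.6549 Y67.3298
M5

viewBox `0 0 205.3616 124.6185` with mm width/height → 1 unit = 1 mm. Flip: y_m = 124.6185 − y_svg.

**Shape 1** — `<polyline>` line segment, stroke `#008000` → score (S450, F1472). Machine vertices: (146.5630,87.7557) → (77.2231,96.6664). Open path.

**Shape 2** — `<circle>` circle, stroke `#ff00ff` → engrave (S216, F3467). Machine vertices: (163.8714,94.5651) → (158.1764,108.3142) → (144.4273,114.0092) → (130.6782,108.3142) → (124.9832,94.5651) → (130.6782,80.8160) → (144.4273,75.1210) → (158.1764,80.8160) → (163.8714,94.5651). Closed: final G1 returns to the first vertex.

**Shape 3** — `<rect>` rectangle, stroke `#ff0000` → cut (S913, F1476). Machine vertices: (99.6549,67.3298) → (182.4572,67.3298) → (182.4572,6.8955) → (99.6549,6.8955) → (99.6549,67.3298). Closed: final G1 returns to the first vertex.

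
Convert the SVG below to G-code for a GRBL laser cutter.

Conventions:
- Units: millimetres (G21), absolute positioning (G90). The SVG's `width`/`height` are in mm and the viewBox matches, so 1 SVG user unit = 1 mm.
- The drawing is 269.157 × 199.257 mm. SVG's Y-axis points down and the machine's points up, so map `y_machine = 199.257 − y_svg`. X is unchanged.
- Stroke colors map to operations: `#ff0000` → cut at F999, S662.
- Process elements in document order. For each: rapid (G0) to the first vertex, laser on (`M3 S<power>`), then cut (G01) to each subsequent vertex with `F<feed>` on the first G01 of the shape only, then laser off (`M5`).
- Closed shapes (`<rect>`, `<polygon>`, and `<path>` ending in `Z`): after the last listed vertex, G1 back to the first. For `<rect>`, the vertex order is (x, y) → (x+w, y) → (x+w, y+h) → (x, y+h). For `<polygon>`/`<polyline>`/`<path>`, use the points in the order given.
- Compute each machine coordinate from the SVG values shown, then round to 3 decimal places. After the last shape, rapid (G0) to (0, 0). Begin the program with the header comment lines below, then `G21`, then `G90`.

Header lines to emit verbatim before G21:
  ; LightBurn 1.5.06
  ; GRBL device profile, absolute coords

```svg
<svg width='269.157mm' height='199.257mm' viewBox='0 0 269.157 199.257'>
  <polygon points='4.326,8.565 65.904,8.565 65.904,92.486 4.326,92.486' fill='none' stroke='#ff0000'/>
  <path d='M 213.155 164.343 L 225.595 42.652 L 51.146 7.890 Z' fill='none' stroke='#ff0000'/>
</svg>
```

Since the viewBox matches the mm dimensions, user units are millimetres directly. The only transform is the Y-flip y_m = 199.257 − y_svg.

Shape 1 is a rectangle drawn with `<polygon>`. Its stroke #ff0000 means cut at S662, F999. After flipping Y the toolpath is (4.326,190.692) → (65.904,190.692) → (65.904,106.771) → (4.326,106.771) → (4.326,190.692), returning to the start.

Shape 2 is a closed polygon drawn with `<path>`. Its stroke #ff0000 means cut at S662, F999. After flipping Y the toolpath is (213.155,34.914) → (225.595,156.605) → (51.146,191.367) → (213.155,34.914), returning to the start.

; LightBurn 1.5.06
; GRBL device profile, absolute coords
G21
G90
G0 X4.326 Y190.692
M3 S662
G01 X65.904 Y190.692 F999
G01 X65.904 Y106.771
G01 X4.326 Y106.771
G01 X4.326 Y190.692
M5
G0 X213.155 Y34.914
M3 S662
G01 X225.595 Y156.605 F999
G01 X51.146 Y191.367
G01 X213.155 Y34.914
M5
G0 X0.000 Y0.000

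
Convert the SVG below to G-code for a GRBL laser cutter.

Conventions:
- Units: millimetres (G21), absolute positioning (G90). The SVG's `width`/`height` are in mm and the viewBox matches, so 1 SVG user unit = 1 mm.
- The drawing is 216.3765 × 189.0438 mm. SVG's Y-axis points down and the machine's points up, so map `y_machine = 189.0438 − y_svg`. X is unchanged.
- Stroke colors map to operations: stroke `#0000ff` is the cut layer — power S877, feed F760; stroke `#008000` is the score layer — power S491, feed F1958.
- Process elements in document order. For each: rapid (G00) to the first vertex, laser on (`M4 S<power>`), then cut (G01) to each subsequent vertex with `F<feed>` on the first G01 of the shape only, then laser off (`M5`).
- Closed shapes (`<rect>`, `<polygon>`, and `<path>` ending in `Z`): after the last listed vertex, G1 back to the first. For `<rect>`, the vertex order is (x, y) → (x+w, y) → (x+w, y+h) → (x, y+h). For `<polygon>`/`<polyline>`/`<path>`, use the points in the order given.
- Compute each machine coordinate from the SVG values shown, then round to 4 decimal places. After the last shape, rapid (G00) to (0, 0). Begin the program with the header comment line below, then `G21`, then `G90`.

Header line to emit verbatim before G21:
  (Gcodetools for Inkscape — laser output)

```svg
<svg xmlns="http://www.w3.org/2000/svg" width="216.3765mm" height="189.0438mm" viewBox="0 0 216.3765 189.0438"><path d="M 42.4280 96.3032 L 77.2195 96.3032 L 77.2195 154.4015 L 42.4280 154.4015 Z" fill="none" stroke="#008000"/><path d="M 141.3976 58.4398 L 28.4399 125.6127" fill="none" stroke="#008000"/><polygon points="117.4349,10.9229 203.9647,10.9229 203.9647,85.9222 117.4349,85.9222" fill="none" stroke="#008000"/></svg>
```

(Gcodetools for Inkscape — laser output)
G21
G90
G00 X42.4280 Y92.7406
M4 S491
G01 X77.2195 Y92.7406 F1958
G01 X77.2195 Y34.6423
G01 X42.4280 Y34.6423
G01 X42.4280 Y92.7406
M5
G00 X141.3976 Y130.6040
M4 S491
G01 X28.4399 Y63.4311 F1958
M5
G00 X117.4349 Y178.1209
M4 S491
G01 X203.9647 Y178.1209 F1958
G01 X203.9647 Y103.1216
G01 X117.4349 Y103.1216
G01 X117.4349 Y178.1209
M5
G00 X0.0000 Y0.0000

Since the viewBox matches the mm dimensions, user units are millimetres directly. The only transform is the Y-flip y_m = 189.0438 − y_svg.

Shape 1 is a rectangle drawn with `<path>`. Its stroke #008000 means score at S491, F1958. After flipping Y the toolpath is (42.4280,92.7406) → (77.2195,92.7406) → (77.2195,34.6423) → (42.4280,34.6423) → (42.4280,92.7406), returning to the start.

Shape 2 is a line segment drawn with `<path>`. Its stroke #008000 means score at S491, F1958. After flipping Y the toolpath is (141.3976,130.6040) → (28.4399,63.4311).

Shape 3 is a rectangle drawn with `<polygon>`. Its stroke #008000 means score at S491, F1958. After flipping Y the toolpath is (117.4349,178.1209) → (203.9647,178.1209) → (203.9647,103.1216) → (117.4349,103.1216) → (117.4349,178.1209), returning to the start.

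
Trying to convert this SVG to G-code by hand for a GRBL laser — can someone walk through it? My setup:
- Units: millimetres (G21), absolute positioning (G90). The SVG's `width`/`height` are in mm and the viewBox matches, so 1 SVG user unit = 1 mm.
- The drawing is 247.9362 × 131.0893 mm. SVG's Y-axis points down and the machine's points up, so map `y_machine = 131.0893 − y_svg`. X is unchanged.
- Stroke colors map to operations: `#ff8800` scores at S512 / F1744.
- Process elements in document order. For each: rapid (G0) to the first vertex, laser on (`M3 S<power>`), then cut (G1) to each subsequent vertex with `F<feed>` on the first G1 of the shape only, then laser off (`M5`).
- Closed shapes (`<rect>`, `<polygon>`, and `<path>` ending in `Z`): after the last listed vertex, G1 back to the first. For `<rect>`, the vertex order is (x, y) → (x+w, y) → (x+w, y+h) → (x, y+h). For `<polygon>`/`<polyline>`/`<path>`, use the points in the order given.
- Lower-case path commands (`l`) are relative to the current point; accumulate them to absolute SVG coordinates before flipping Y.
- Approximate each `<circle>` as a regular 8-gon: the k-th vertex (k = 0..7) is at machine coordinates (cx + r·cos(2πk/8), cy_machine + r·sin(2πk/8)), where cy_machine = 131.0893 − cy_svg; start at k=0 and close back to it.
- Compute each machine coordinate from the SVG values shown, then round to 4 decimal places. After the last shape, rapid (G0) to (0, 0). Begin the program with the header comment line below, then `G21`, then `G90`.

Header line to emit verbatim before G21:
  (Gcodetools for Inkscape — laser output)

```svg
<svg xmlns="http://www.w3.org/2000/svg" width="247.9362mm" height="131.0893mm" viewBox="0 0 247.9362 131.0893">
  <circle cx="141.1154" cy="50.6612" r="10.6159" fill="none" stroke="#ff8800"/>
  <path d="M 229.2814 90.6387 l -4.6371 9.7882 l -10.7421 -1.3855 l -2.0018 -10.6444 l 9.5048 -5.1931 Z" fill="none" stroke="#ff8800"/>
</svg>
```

(Gcodetools for Inkscape — laser output)
G21
G90
G0 X151.7313 Y80.4281
M3 S512
G1 X148.6220 Y87.9347 F1744
G1 X141.1154 Y91.0440
G1 X133.6088 Y87.9347
G1 X130.4995 Y80.4281
G1 X133.6088 Y72.9215
G1 X141.1154 Y69.8122
G1 X148.6220 Y72.9215
G1 X151.7313 Y80.4281
M5
G0 X229.2814 Y40.4506
M3 S512
G1 X224.6443 Y30.6624 F1744
G1 X213.9022 Y32.0479
G1 X211.9004 Y42.6923
G1 X221.4052 Y47.8854
G1 X229.2814 Y40.4506
M5
G0 X0.0000 Y0.0000

Since the viewBox matches the mm dimensions, user units are millimetres directly. The only transform is the Y-flip y_m = 131.0893 − y_svg.

Shape 1 is a circle drawn with `<circle>`. Its stroke #ff8800 means score at S512, F1744. After flipping Y the toolpath is (151.7313,80.4281) → (148.6220,87.9347) → (141.1154,91.0440) → (133.6088,87.9347) → (130.4995,80.4281) → (133.6088,72.9215) → (141.1154,69.8122) → (148.6220,72.9215) → (151.7313,80.4281), returning to the start.

Shape 2 is a regular polygon drawn with `<path>`. Its stroke #ff8800 means score at S512, F1744. After flipping Y the toolpath is (229.2814,40.4506) → (224.6443,30.6624) → (213.9022,32.0479) → (211.9004,42.6923) → (221.4052,47.8854) → (229.2814,40.4506), returning to the start.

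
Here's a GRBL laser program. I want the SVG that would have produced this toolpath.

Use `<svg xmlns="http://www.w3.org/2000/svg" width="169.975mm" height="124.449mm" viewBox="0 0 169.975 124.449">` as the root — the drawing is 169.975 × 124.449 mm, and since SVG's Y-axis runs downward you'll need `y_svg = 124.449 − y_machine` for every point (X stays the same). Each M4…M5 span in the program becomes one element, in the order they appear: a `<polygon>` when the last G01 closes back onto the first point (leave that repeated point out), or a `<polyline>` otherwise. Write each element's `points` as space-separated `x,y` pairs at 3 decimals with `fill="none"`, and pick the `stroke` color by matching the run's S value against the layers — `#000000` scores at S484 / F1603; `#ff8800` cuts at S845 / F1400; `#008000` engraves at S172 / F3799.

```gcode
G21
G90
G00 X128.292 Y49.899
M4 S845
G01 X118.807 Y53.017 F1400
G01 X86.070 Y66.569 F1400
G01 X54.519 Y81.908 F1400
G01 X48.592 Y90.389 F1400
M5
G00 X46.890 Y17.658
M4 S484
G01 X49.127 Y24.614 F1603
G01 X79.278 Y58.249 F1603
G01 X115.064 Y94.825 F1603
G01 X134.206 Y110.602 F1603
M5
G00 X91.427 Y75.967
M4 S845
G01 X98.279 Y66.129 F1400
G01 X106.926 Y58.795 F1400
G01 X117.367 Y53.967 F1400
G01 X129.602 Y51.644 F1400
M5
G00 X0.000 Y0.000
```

<svg xmlns="http://www.w3.org/2000/svg" width="169.975mm" height="124.449mm" viewBox="0 0 169.975 124.449">
  <polyline points="128.292,74.550 118.807,71.432 86.070,57.880 54.519,42.541 48.592,34.060" fill="none" stroke="#ff8800"/>
  <polyline points="46.890,106.791 49.127,99.835 79.278,66.200 115.064,29.624 134.206,13.847" fill="none" stroke="#000000"/>
  <polyline points="91.427,48.482 98.279,58.320 106.926,65.654 117.367,70.482 129.602,72.805" fill="none" stroke="#ff8800"/>
</svg>

y_svg = 124.449 − y_m.

[1] S845→`#ff8800` (cut); open run; points: 128.292,74.550 118.807,71.432 86.070,57.880 54.519,42.541 48.592,34.060

[2] S484→`#000000` (score); open run; points: 46.890,106.791 49.127,99.835 79.278,66.200 115.064,29.624 134.206,13.847

[3] S845→`#ff8800` (cut); open run; points: 91.427,48.482 98.279,58.320 106.926,65.654 117.367,70.482 129.602,72.805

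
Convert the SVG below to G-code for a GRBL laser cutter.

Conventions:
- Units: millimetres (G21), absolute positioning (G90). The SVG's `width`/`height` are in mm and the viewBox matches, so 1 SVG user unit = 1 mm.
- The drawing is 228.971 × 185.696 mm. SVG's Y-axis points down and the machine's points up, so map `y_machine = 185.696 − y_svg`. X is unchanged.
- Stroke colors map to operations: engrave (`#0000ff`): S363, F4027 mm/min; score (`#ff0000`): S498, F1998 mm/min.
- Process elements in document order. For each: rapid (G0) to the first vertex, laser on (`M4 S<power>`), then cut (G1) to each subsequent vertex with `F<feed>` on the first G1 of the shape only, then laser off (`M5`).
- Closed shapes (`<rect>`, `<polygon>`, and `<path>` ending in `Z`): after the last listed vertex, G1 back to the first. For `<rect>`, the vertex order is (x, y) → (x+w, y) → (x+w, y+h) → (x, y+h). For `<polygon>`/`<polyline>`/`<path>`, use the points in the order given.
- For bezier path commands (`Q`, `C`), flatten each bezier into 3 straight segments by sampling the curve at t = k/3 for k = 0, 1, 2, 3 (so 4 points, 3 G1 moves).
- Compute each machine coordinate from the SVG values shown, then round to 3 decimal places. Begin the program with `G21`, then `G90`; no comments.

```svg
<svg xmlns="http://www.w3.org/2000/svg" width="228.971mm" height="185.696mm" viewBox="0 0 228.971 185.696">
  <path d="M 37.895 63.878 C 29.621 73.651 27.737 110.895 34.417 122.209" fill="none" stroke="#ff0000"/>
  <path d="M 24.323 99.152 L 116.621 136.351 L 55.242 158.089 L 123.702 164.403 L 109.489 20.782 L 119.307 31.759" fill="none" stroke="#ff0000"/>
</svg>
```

G21
G90
G0 X37.895 Y121.818
M4 S498
G1 X31.832 Y104.866 F1998
G1 X30.511 Y81.467
G1 X34.417 Y63.487
M5
G0 X24.323 Y86.544
M4 S498
G1 X116.621 Y49.345 F1998
G1 X55.242 Y27.607
G1 X123.702 Y21.293
G1 X109.489 Y164.914
G1 X119.307 Y153.937
M5

1 u = 1 mm; y_m = 185.696 − y.

[1] `<path>` cubic bezier, #ff0000→score S498 F1998: (37.895,121.818) → (31.832,104.866) → (30.511,81.467) → (34.417,63.487)

[2] `<path>` open polyline, #ff0000→score S498 F1998: (24.323,86.544) → (116.621,49.345) → (55.242,27.607) → (123.702,21.293) → (109.489,164.914) → (119.307,153.937)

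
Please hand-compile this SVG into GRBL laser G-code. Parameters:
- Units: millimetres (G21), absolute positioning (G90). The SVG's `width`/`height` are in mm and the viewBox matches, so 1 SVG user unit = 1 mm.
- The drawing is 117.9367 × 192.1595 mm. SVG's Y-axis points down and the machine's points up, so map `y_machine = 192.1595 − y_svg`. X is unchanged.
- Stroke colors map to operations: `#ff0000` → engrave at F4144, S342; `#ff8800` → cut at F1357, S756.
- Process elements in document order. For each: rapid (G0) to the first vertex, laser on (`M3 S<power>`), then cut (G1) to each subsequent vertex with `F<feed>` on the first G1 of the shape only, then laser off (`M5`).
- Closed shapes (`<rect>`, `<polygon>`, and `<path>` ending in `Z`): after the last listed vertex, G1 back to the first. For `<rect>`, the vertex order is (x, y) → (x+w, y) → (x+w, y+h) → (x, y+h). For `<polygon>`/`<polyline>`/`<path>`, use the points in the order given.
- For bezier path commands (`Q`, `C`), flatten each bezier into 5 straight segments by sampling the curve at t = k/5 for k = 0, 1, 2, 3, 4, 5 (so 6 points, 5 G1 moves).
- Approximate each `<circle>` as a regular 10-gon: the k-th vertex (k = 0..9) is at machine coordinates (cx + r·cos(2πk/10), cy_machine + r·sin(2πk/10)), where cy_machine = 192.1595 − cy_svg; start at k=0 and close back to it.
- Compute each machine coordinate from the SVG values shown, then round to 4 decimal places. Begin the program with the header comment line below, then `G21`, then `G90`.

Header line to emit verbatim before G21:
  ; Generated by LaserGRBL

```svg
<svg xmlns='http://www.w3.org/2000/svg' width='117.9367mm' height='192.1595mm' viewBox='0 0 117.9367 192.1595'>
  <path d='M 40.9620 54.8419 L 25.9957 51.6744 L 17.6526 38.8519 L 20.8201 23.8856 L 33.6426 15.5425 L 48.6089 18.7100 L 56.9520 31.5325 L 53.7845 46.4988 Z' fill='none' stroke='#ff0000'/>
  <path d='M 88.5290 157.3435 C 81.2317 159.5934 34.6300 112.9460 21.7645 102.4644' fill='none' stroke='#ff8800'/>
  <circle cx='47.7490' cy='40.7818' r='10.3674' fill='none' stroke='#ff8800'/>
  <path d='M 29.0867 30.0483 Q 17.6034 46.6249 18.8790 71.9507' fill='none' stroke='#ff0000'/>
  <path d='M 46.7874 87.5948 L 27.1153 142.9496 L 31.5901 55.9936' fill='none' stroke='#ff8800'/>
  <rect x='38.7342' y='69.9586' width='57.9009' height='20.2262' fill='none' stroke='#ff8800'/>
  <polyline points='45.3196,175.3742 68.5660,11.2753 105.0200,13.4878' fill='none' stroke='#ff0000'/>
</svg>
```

1 u = 1 mm; y_m = 192.1595 − y.

[1] `<path>` regular polygon, #ff0000→engrave S342 F4144: (40.9620,137.3176) → (25.9957,140.4851) → (17.6526,153.3076) → (20.8201,168.2739) → (33.6426,176.6170) → (48.6089,173.4495) → (56.9520,160.6270) → (53.7845,145.6607) → (40.9620,137.3176) (closed)

[2] `<path>` cubic bezier, #ff8800→cut S756 F1357: (88.5290,34.8160) → (80.0184,38.6532) → (65.5807,50.1428) → (48.7219,65.2016) → (32.9478,79.7467) → (21.7645,89.6951)

[3] `<circle>` circle, #ff8800→cut S756 F1357: (58.1164,151.3777) → (56.1364,157.4715) → (50.9527,161.2377) → (44.5453,161.2377) → (39.3616,157.4715) → (37.3816,151.3777) → (39.3616,145.2839) → (44.5453,141.5177) → (50.9527,141.5177) → (56.1364,145.2839) → (58.1164,151.3777) (closed)

[4] `<path>` quadratic bezier, #ff0000→engrave S342 F4144: (29.0867,162.1112) → (25.0037,155.1306) → (21.9415,147.4500) → (19.8999,139.0696) → (18.8791,129.9892) → (18.8790,120.2088)

[5] `<path>` open polyline, #ff8800→cut S756 F1357: (46.7874,104.5647) → (27.1153,49.2099) → (31.5901,136.1659)

[6] `<rect>` rectangle, #ff8800→cut S756 F1357: (38.7342,122.2009) → (96.6351,122.2009) → (96.6351,101.9747) → (38.7342,101.9747) → (38.7342,122.2009) (closed)

[7] `<polyline>` open polyline, #ff0000→engrave S342 F4144: (45.3196,16.7853) → (68.5660,180.8842) → (105.0200,178.6717)

; Generated by LaserGRBL
G21
G90
G0 X40.9620 Y137.3176
M3 S342
G1 X25.9957 Y140.4851 F4144
G1 X17.6526 Y153.3076
G1 X20.8201 Y168.2739
G1 X33.6426 Y176.6170
G1 X48.6089 Y173.4495
G1 X56.9520 Y160.6270
G1 X53.7845 Y145.6607
G1 X40.9620 Y137.3176
M5
G0 X88.5290 Y34.8160
M3 S756
G1 X80.0184 Y38.6532 F1357
G1 X65.5807 Y50.1428
G1 X48.7219 Y65.2016
G1 X32.9478 Y79.7467
G1 X21.7645 Y89.6951
M5
G0 X58.1164 Y151.3777
M3 S756
G1 X56.1364 Y157.4715 F1357
G1 X50.9527 Y161.2377
G1 X44.5453 Y161.2377
G1 X39.3616 Y157.4715
G1 X37.3816 Y151.3777
G1 X39.3616 Y145.2839
G1 X44.5453 Y141.5177
G1 X50.9527 Y141.5177
G1 X56.1364 Y145.2839
G1 X58.1164 Y151.3777
M5
G0 X29.0867 Y162.1112
M3 S342
G1 X25.0037 Y155.1306 F4144
G1 X21.9415 Y147.4500
G1 X19.8999 Y139.0696
G1 X18.8791 Y129.9892
G1 X18.8790 Y120.2088
M5
G0 X46.7874 Y104.5647
M3 S756
G1 X27.1153 Y49.2099 F1357
G1 X31.5901 Y136.1659
M5
G0 X38.7342 Y122.2009
M3 S756
G1 X96.6351 Y122.2009 F1357
G1 X96.6351 Y101.9747
G1 X38.7342 Y101.9747
G1 X38.7342 Y122.2009
M5
G0 X45.3196 Y16.7853
M3 S342
G1 X68.5660 Y180.8842 F4144
G1 X105.0200 Y178.6717
M5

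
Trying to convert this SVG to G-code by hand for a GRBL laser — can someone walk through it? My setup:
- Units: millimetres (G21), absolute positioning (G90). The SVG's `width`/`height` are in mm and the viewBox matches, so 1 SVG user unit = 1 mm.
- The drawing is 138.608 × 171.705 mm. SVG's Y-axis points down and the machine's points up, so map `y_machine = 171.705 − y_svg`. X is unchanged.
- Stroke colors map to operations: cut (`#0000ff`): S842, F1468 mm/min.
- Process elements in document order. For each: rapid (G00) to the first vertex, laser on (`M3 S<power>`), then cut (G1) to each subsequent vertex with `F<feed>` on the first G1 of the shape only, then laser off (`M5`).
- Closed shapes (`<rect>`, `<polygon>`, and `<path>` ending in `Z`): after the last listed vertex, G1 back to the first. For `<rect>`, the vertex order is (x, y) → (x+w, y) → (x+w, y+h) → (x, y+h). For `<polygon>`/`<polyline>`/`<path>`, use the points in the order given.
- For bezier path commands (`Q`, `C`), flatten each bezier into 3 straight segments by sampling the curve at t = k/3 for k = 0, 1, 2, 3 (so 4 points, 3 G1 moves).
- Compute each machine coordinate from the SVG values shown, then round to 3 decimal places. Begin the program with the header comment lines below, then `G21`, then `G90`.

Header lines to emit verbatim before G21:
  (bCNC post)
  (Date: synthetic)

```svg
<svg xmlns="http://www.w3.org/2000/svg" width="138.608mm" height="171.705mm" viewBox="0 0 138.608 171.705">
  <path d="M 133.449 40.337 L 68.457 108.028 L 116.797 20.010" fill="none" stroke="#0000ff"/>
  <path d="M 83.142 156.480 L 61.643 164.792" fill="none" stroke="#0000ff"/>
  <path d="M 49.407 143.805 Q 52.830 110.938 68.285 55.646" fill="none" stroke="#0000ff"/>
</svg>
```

(bCNC post)
(Date: synthetic)
G21
G90
G00 X133.449 Y131.368
M3 S842
G1 X68.457 Y63.677 F1468
G1 X116.797 Y151.695
M5
G00 X83.142 Y15.225
M3 S842
G1 X61.643 Y6.913 F1468
M5
G00 X49.407 Y27.900
M3 S842
G1 X53.026 Y52.303 F1468
G1 X59.319 Y81.689
G1 X68.285 Y116.059
M5

1 u = 1 mm; y_m = 171.705 − y.

[1] `<path>` open polyline, #0000ff→cut S842 F1468: (133.449,131.368) → (68.457,63.677) → (116.797,151.695)

[2] `<path>` line segment, #0000ff→cut S842 F1468: (83.142,15.225) → (61.643,6.913)

[3] `<path>` quadratic bezier, #0000ff→cut S842 F1468: (49.407,27.900) → (53.026,52.303) → (59.319,81.689) → (68.285,116.059)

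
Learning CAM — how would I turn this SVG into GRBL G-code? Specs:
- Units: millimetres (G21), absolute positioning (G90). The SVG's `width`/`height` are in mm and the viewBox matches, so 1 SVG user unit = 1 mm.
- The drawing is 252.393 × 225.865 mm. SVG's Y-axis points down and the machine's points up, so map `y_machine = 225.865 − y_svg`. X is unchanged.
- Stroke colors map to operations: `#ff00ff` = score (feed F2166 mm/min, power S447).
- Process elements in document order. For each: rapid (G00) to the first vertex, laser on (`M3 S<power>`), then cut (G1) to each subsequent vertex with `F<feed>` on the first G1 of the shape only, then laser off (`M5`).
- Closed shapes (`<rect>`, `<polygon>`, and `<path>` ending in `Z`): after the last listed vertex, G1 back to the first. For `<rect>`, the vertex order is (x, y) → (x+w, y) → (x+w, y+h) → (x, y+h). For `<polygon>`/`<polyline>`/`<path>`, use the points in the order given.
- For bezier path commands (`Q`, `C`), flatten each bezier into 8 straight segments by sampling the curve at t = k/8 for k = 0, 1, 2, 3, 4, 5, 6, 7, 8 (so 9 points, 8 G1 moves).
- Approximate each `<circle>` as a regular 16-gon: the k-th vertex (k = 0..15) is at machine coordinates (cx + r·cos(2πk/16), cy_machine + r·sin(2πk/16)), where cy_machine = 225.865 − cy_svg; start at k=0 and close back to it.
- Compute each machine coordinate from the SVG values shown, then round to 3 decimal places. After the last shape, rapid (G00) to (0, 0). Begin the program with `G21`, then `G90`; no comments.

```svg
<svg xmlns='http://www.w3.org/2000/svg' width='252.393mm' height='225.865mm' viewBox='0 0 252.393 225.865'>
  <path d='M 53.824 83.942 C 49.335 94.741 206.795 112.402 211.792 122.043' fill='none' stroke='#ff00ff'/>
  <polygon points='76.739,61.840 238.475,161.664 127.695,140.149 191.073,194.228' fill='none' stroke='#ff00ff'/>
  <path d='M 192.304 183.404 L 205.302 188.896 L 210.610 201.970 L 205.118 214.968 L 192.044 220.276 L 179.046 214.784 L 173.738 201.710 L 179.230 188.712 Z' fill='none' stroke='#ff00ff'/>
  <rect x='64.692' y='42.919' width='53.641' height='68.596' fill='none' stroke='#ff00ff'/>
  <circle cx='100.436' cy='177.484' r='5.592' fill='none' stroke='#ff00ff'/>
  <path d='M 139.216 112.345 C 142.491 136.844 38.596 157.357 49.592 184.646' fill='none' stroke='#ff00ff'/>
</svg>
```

G21
G90
G00 X53.824 Y141.923
M3 S447
G1 X59.118 Y137.581 F2166
G1 X75.910 Y132.770
G1 X100.516 Y127.664
G1 X129.251 Y122.438
G1 X158.430 Y117.267
G1 X184.370 Y112.324
G1 X203.386 Y107.784
G1 X211.792 Y103.822
M5
G00 X76.739 Y164.025
M3 S447
G1 X238.475 Y64.201 F2166
G1 X127.695 Y85.716
G1 X191.073 Y31.637
G1 X76.739 Y164.025
M5
G00 X192.304 Y42.461
M3 S447
G1 X205.302 Y36.969 F2166
G1 X210.610 Y23.895
G1 X205.118 Y10.897
G1 X192.044 Y5.589
G1 X179.046 Y11.081
G1 X173.738 Y24.155
G1 X179.230 Y37.153
G1 X192.304 Y42.461
M5
G00 X64.692 Y182.946
M3 S447
G1 X118.333 Y182.946 F2166
G1 X118.333 Y114.350
G1 X64.692 Y114.350
G1 X64.692 Y182.946
M5
G00 X106.028 Y48.381
M3 S447
G1 X105.602 Y50.521 F2166
G1 X104.390 Y52.335
G1 X102.576 Y53.547
G1 X100.436 Y53.973
G1 X98.296 Y53.547
G1 X96.482 Y52.335
G1 X95.270 Y50.521
G1 X94.844 Y48.381
G1 X95.270 Y46.241
G1 X96.482 Y44.427
G1 X98.296 Y43.215
G1 X100.436 Y42.789
G1 X102.576 Y43.215
G1 X104.390 Y44.427
G1 X105.602 Y46.241
G1 X106.028 Y48.381
M5
G00 X139.216 Y113.520
M3 S447
G1 X135.854 Y104.499 F2166
G1 X125.048 Y95.725
G1 X109.398 Y87.073
G1 X91.509 Y78.416
G1 X73.981 Y69.628
G1 X59.417 Y60.583
G1 X50.420 Y51.156
G1 X49.592 Y41.219
M5
G00 X0.000 Y0.000

viewBox `0 0 252.393 225.865` with mm width/height → 1 unit = 1 mm. Flip: y_m = 225.865 − y_svg.

**Shape 1** — `<path>` cubic bezier, stroke `#ff00ff` → score (S447, F2166). Control points (SVG): P0=(53.824,83.942), P1=(49.335,94.741), P2=(206.795,112.402), P3=(211.792,122.043); sampled at t=k/8. Machine vertices: (53.824,141.923) → (59.118,137.581) → (75.910,132.770) → (100.516,127.664) → (129.251,122.438) → (158.430,117.267) → (184.370,112.324) → (203.386,107.784) → (211.792,103.822). Open path.

**Shape 2** — `<polygon>` closed polygon, stroke `#ff00ff` → score (S447, F2166). Machine vertices: (76.739,164.025) → (238.475,64.201) → (127.695,85.716) → (191.073,31.637) → (76.739,164.025). Closed: final G1 returns to the first vertex.

**Shape 3** — `<path>` regular polygon, stroke `#ff00ff` → score (S447, F2166). Machine vertices: (192.304,42.461) → (205.302,36.969) → (210.610,23.895) → (205.118,10.897) → (192.044,5.589) → (179.046,11.081) → (173.738,24.155) → (179.230,37.153) → (192.304,42.461). Closed: final G1 returns to the first vertex.

**Shape 4** — `<rect>` rectangle, stroke `#ff00ff` → score (S447, F2166). Machine vertices: (64.692,182.946) → (118.333,182.946) → (118.333,114.350) → (64.692,114.350) → (64.692,182.946). Closed: final G1 returns to the first vertex.

**Shape 5** — `<circle>` circle, stroke `#ff00ff` → score (S447, F2166). Machine vertices: (106.028,48.381) → (105.602,50.521) → (104.390,52.335) → (102.576,53.547) → (100.436,53.973) → (98.296,53.547) → (96.482,52.335) → (95.270,50.521) → (94.844,48.381) → (95.270,46.241) → (96.482,44.427) → (98.296,43.215) → (100.436,42.789) → (102.576,43.215) → (104.390,44.427) → (105.602,46.241) → (106.028,48.381). Closed: final G1 returns to the first vertex.

**Shape 6** — `<path>` cubic bezier, stroke `#ff00ff` → score (S447, F2166). Control points (SVG): P0=(139.216,112.345), P1=(142.491,136.844), P2=(38.596,157.357), P3=(49.592,184.646); sampled at t=k/8. Machine vertices: (139.216,113.520) → (135.854,104.499) → (125.048,95.725) → (109.398,87.073) → (91.509,78.416) → (73.981,69.628) → (59.417,60.583) → (50.420,51.156) → (49.592,41.219). Open path.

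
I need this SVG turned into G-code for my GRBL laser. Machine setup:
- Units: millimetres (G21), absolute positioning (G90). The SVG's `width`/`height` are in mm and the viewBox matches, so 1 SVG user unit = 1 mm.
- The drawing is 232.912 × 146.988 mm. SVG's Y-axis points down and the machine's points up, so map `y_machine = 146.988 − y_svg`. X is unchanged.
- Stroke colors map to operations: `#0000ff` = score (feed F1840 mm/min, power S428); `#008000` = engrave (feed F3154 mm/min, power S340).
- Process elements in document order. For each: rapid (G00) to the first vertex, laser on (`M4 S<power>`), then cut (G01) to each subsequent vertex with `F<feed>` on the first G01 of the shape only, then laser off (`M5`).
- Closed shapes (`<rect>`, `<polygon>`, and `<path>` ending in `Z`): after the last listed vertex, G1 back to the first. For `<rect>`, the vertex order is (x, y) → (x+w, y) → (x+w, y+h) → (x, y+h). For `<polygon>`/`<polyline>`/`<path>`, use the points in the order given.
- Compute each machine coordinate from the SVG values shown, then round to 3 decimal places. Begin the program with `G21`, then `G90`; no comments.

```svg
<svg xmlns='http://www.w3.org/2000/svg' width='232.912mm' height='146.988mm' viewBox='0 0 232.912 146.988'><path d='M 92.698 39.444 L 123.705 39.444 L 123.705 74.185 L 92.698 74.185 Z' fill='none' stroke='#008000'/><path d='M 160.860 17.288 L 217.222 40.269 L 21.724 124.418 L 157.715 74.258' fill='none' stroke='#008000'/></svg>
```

G21
G90
G00 X92.698 Y107.544
M4 S340
G01 X123.705 Y107.544 F3154
G01 X123.705 Y72.803
G01 X92.698 Y72.803
G01 X92.698 Y107.544
M5
G00 X160.860 Y129.700
M4 S340
G01 X217.222 Y106.719 F3154
G01 X21.724 Y22.570
G01 X157.715 Y72.730
M5

1 u = 1 mm; y_m = 146.988 − y.

[1] `<path>` rectangle, #008000→engrave S340 F3154: (92.698,107.544) → (123.705,107.544) → (123.705,72.803) → (92.698,72.803) → (92.698,107.544) (closed)

[2] `<path>` open polyline, #008000→engrave S340 F3154: (160.860,129.700) → (217.222,106.719) → (21.724,22.570) → (157.715,72.730)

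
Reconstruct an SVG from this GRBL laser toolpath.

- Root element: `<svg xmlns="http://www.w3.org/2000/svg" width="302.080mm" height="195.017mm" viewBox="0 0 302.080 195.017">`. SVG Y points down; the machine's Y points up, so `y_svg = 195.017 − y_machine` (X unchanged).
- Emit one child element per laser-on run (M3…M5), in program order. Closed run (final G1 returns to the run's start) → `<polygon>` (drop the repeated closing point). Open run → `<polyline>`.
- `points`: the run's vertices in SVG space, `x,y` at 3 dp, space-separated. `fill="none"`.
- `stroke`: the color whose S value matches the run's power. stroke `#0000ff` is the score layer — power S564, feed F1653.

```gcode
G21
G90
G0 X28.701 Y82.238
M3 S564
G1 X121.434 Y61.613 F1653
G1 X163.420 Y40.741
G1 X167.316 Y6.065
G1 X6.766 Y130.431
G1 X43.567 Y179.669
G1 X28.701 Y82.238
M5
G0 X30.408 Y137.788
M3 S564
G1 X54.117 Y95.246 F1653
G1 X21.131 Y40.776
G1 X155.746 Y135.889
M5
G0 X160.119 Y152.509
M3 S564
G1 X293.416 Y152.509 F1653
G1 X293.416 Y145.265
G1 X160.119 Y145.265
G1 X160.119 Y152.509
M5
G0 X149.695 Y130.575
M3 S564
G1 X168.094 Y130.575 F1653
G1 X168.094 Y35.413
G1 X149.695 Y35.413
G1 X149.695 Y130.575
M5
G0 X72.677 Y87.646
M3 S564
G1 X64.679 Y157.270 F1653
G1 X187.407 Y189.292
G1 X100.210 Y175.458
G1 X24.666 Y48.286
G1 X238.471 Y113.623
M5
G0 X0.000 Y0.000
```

Each laser-on run becomes one SVG element. Flip Y back into SVG space with y_svg = 195.017 − y_machine. Every run uses S564, so all elements get stroke `#0000ff` (score).

Run 1: The run returns to its start, so emit a `<polygon>` with points (Y-flipped): 28.701,112.779 121.434,133.404 163.420,154.276 167.316,188.952 6.766,64.586 43.567,15.348.

Run 2: The run is open, so emit a `<polyline>` with points (Y-flipped): 30.408,57.229 54.117,99.771 21.131,154.241 155.746,59.128.

Run 3: The run returns to its start, so emit a `<polygon>` with points (Y-flipped): 160.119,42.508 293.416,42.508 293.416,49.752 160.119,49.752.

Run 4: The run returns to its start, so emit a `<polygon>` with points (Y-flipped): 149.695,64.442 168.094,64.442 168.094,159.604 149.695,159.604.

Run 5: The run is open, so emit a `<polyline>` with points (Y-flipped): 72.677,107.371 64.679,37.747 187.407,5.725 100.210,19.559 24.666,146.731 238.471,81.394.

<svg xmlns="http://www.w3.org/2000/svg" width="302.080mm" height="195.017mm" viewBox="0 0 302.080 195.017">
  <polygon points="28.701,112.779 121.434,133.404 163.420,154.276 167.316,188.952 6.766,64.586 43.567,15.348" fill="none" stroke="#0000ff"/>
  <polyline points="30.408,57.229 54.117,99.771 21.131,154.241 155.746,59.128" fill="none" stroke="#0000ff"/>
  <polygon points="160.119,42.508 293.416,42.508 293.416,49.752 160.119,49.752" fill="none" stroke="#0000ff"/>
  <polygon points="149.695,64.442 168.094,64.442 168.094,159.604 149.695,159.604" fill="none" stroke="#0000ff"/>
  <polyline points="72.677,107.371 64.679,37.747 187.407,5.725 100.210,19.559 24.666,146.731 238.471,81.394" fill="none" stroke="#0000ff"/>
</svg>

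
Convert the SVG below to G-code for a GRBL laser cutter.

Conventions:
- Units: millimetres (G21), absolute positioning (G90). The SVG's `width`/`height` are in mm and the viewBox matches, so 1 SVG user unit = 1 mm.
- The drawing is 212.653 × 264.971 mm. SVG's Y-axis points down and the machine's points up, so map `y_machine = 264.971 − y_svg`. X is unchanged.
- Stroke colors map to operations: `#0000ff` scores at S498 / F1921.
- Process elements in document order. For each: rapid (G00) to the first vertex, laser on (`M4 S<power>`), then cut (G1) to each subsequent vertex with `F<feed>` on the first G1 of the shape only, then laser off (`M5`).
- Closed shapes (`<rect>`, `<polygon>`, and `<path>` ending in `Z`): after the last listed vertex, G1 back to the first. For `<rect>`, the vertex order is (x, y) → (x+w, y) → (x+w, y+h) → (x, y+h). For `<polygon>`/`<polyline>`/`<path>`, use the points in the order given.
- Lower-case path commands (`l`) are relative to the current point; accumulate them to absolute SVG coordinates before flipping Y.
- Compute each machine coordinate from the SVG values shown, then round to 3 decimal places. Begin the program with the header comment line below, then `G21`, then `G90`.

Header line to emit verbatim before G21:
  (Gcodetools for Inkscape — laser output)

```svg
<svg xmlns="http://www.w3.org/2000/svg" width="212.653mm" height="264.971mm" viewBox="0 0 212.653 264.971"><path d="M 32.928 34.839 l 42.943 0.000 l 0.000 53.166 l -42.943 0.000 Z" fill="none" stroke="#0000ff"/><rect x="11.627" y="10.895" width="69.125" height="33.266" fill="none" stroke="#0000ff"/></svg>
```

viewBox `0 0 212.653 264.971` with mm width/height → 1 unit = 1 mm. Flip: y_m = 264.971 − y_svg.

**Shape 1** — `<path>` rectangle, stroke `#0000ff` → score (S498, F1921). Machine vertices: (32.928,230.132) → (75.871,230.132) → (75.871,176.966) → (32.928,176.966) → (32.928,230.132). Closed: final G1 returns to the first vertex.

**Shape 2** — `<rect>` rectangle, stroke `#0000ff` → score (S498, F1921). Machine vertices: (11.627,254.076) → (80.752,254.076) → (80.752,220.810) → (11.627,220.810) → (11.627,254.076). Closed: final G1 returns to the first vertex.

(Gcodetools for Inkscape — laser output)
G21
G90
G00 X32.928 Y230.132
M4 S498
G1 X75.871 Y230.132 F1921
G1 X75.871 Y176.966
G1 X32.928 Y176.966
G1 X32.928 Y230.132
M5
G00 X11.627 Y254.076
M4 S498
G1 X80.752 Y254.076 F1921
G1 X80.752 Y220.810
G1 X11.627 Y220.810
G1 X11.627 Y254.076
M5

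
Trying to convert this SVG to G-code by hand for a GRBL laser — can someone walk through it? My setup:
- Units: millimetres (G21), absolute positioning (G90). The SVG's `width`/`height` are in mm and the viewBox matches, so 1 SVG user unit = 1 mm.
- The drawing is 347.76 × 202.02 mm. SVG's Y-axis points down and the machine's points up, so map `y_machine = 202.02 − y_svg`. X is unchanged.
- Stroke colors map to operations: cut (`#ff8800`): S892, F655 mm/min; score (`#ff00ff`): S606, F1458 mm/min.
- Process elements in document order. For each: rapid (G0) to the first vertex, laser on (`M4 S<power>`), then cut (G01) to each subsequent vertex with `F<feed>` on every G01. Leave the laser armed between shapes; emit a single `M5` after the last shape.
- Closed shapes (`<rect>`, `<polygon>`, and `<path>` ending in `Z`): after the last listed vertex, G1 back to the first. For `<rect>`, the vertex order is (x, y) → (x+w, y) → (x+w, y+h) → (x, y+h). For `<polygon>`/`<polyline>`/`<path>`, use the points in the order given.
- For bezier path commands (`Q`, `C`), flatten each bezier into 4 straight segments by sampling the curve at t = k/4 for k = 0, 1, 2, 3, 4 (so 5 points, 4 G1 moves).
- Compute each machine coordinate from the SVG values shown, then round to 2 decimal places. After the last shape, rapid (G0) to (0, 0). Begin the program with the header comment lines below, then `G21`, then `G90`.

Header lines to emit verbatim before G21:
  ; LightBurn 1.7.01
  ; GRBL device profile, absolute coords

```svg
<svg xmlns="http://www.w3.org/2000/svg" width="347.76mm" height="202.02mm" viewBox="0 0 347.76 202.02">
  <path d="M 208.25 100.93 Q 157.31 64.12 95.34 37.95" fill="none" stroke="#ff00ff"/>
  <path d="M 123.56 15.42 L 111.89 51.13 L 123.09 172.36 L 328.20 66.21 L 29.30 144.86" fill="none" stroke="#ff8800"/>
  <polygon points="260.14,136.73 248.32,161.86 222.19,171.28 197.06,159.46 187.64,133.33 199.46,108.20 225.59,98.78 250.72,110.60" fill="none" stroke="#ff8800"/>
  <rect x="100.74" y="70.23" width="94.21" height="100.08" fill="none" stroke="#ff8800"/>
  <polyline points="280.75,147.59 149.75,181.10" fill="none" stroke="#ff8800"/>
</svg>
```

; LightBurn 1.7.01
; GRBL device profile, absolute coords
G21
G90
G0 X208.25 Y101.09
M4 S606
G01 X182.09 Y118.83 F1458
G01 X154.55 Y135.24 F1458
G01 X125.64 Y150.32 F1458
G01 X95.34 Y164.07 F1458
G0 X123.56 Y186.60
M4 S892
G01 X111.89 Y150.89 F655
G01 X123.09 Y29.66 F655
G01 X328.20 Y135.81 F655
G01 X29.30 Y57.16 F655
G0 X260.14 Y65.29
M4 S892
G01 X248.32 Y40.16 F655
G01 X222.19 Y30.74 F655
G01 X197.06 Y42.56 F655
G01 X187.64 Y68.69 F655
G01 X199.46 Y93.82 F655
G01 X225.59 Y103.24 F655
G01 X250.72 Y91.42 F655
G01 X260.14 Y65.29 F655
G0 X100.74 Y131.79
M4 S892
G01 X194.95 Y131.79 F655
G01 X194.95 Y31.71 F655
G01 X100.74 Y31.71 F655
G01 X100.74 Y131.79 F655
G0 X280.75 Y54.43
M4 S892
G01 X149.75 Y20.92 F655
M5
G0 X0.00 Y0.00

Since the viewBox matches the mm dimensions, user units are millimetres directly. The only transform is the Y-flip y_m = 202.02 − y_svg.

Shape 1 is a quadratic bezier drawn with `<path>`. Its stroke #ff00ff means score at S606, F1458. After flipping Y the toolpath is (208.25,101.09) → (182.09,118.83) → (154.55,135.24) → (125.64,150.32) → (95.34,164.07).

Shape 2 is a open polyline drawn with `<path>`. Its stroke #ff8800 means cut at S892, F655. After flipping Y the toolpath is (123.56,186.60) → (111.89,150.89) → (123.09,29.66) → (328.20,135.81) → (29.30,57.16).

Shape 3 is a regular polygon drawn with `<polygon>`. Its stroke #ff8800 means cut at S892, F655. After flipping Y the toolpath is (260.14,65.29) → (248.32,40.16) → (222.19,30.74) → (197.06,42.56) → (187.64,68.69) → (199.46,93.82) → (225.59,103.24) → (250.72,91.42) → (260.14,65.29), returning to the start.

Shape 4 is a rectangle drawn with `<rect>`. Its stroke #ff8800 means cut at S892, F655. After flipping Y the toolpath is (100.74,131.79) → (194.95,131.79) → (194.95,31.71) → (100.74,31.71) → (100.74,131.79), returning to the start.

Shape 5 is a line segment drawn with `<polyline>`. Its stroke #ff8800 means cut at S892, F655. After flipping Y the toolpath is (280.75,54.43) → (149.75,20.92).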